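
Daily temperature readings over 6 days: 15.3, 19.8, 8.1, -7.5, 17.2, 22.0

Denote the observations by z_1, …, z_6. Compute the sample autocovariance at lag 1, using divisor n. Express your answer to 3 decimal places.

4.461

Mean z̄ = (15.3 + 19.8 + 8.1 − 7.5 + 17.2 + 22.0)/6 = 12.4833
Σ_{t=1}^{5}(z_t−z̄)(z_{t+1}−z̄) = 26.7631
γ_1 = 26.7631 / 6 = 4.461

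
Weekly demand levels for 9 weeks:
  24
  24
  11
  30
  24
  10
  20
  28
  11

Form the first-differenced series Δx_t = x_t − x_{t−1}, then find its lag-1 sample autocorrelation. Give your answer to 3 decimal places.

First differences Δx: 0, -13, 19, -6, -14, 10, 8, -17
Mean of differences = -1.6250
Numerator Σ(Δx_t−Δx̄)(Δx_{t+1}−Δx̄) = -469.1406
Denominator Σ(Δx_t−Δx̄)² = 1193.8750
r_1(Δx) = -469.1406 / 1193.8750 = -0.393

-0.393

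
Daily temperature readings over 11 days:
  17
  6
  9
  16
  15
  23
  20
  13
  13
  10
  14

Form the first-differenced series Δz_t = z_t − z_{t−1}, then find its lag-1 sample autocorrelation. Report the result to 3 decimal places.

First differences Δz: -11, 3, 7, -1, 8, -3, -7, 0, -3, 4
Mean of differences = -0.3000
Numerator Σ(Δz_t−Δz̄)(Δz_{t+1}−Δz̄) = -40.8900
Denominator Σ(Δz_t−Δz̄)² = 326.1000
r_1(Δz) = -40.8900 / 326.1000 = -0.125

-0.125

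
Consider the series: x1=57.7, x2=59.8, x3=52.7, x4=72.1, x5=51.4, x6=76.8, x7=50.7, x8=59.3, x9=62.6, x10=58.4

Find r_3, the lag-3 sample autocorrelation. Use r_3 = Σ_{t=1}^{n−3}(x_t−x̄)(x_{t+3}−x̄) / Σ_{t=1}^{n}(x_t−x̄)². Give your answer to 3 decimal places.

Mean x̄ = (57.7 + 59.8 + 52.7 + 72.1 + 51.4 + 76.8 + 50.7 + 59.3 + 62.6 + 58.4)/10 = 60.1500
Numerator Σ_{t=1}^{7}(x_t−x̄)(x_{t+3}−x̄) = -198.4175
Denominator Σ(x_t−x̄)² = 657.3050
r_3 = -198.4175 / 657.3050 = -0.302

-0.302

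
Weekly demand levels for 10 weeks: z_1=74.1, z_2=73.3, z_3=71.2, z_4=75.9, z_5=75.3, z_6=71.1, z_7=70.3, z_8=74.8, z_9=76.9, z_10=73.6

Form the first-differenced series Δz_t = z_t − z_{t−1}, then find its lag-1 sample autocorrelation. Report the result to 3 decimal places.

First differences Δz: -0.8, -2.1, 4.7, -0.6, -4.2, -0.8, 4.5, 2.1, -3.3
Mean of differences = -0.0556
Numerator Σ(Δz_t−Δz̄)(Δz_{t+1}−Δz̄) = -6.0131
Denominator Σ(Δz_t−Δz̄)² = 81.3022
r_1(Δz) = -6.0131 / 81.3022 = -0.074

-0.074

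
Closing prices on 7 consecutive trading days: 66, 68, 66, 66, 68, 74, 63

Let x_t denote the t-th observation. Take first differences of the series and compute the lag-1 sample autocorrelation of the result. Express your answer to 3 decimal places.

First differences Δx: 2, -2, 0, 2, 6, -11
Mean of differences = -0.5000
Numerator Σ(Δx_t−Δx̄)(Δx_{t+1}−Δx̄) = -55.2500
Denominator Σ(Δx_t−Δx̄)² = 167.5000
r_1(Δx) = -55.2500 / 167.5000 = -0.330

-0.330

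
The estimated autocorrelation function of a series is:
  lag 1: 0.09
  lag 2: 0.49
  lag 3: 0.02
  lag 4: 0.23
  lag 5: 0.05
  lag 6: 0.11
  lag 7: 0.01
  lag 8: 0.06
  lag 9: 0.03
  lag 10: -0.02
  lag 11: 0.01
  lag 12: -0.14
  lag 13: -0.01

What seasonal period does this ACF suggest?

2

The largest autocorrelation is r_2 = 0.49, with a weaker echo at lag 4 (0.23); the remaining lags stay at or below 0.11.
The dominant spike at lag 2 indicates a seasonal period of 2.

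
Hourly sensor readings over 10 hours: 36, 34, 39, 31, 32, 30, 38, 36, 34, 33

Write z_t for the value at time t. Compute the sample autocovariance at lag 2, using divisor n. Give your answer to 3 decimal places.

Mean z̄ = (36 + 34 + 39 + 31 + 32 + 30 + 38 + 36 + 34 + 33)/10 = 34.3000
Σ_{t=1}^{8}(z_t−z̄)(z_{t+2}−z̄) = -6.7800
γ_2 = -6.7800 / 10 = -0.678

-0.678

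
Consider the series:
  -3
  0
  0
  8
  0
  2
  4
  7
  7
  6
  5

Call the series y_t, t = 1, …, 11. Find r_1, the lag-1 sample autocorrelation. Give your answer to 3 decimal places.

0.261

Mean ȳ = (-3 + 0 + 0 + 8 + 0 + 2 + 4 + 7 + 7 + 6 + 5)/11 = 3.2727
Numerator Σ_{t=1}^{10}(y_t−ȳ)(y_{t+1}−ȳ) = 35.0165
Denominator Σ(y_t−ȳ)² = 134.1818
r_1 = 35.0165 / 134.1818 = 0.261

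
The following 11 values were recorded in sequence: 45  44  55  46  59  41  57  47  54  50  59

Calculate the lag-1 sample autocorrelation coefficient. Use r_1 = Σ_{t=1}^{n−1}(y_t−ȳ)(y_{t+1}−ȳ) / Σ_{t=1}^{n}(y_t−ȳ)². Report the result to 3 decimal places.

-0.568

Mean ȳ = (45 + 44 + 55 + 46 + 59 + 41 + 57 + 47 + 54 + 50 + 59)/11 = 50.6364
Numerator Σ_{t=1}^{10}(y_t−ȳ)(y_{t+1}−ȳ) = -235.3140
Denominator Σ(y_t−ȳ)² = 414.5455
r_1 = -235.3140 / 414.5455 = -0.568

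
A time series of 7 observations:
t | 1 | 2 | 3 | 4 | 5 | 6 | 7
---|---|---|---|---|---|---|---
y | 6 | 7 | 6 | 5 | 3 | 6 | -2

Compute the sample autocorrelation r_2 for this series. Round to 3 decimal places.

Mean ȳ = (6 + 7 + 6 + 5 + 3 + 6 − 2)/7 = 4.4286
Deviations from mean: 1.5714, 2.5714, 1.5714, 0.5714, -1.4286, 1.5714, -6.4286
Σ(y_t−ȳ)(y_{t+2}−ȳ) = (2.4694) + (1.4694) + (-2.2449) + (0.8980) + (9.1837) = 11.7755
Denominator Σ(y_t−ȳ)² = 57.7143
r_2 = 11.7755 / 57.7143 = 0.204

0.204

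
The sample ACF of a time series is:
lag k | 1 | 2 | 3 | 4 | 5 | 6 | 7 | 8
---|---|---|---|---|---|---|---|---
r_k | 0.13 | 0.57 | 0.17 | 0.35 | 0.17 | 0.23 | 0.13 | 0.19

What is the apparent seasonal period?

The largest autocorrelation is r_2 = 0.57, with weaker echoes at lags 4 (0.35), 6 (0.23) and 8 (0.19); the remaining lags stay at or below 0.17.
The dominant spike at lag 2 indicates a seasonal period of 2.

2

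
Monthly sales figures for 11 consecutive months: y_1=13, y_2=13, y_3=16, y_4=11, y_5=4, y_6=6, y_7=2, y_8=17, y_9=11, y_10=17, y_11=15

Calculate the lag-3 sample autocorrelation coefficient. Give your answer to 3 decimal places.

-0.386

Mean ȳ = (13 + 13 + 16 + 11 + 4 + 6 + 2 + 17 + 11 + 17 + 15)/11 = 11.3636
Numerator Σ_{t=1}^{8}(y_t−ȳ)(y_{t+3}−ȳ) = -105.9421
Denominator Σ(y_t−ȳ)² = 274.5455
r_3 = -105.9421 / 274.5455 = -0.386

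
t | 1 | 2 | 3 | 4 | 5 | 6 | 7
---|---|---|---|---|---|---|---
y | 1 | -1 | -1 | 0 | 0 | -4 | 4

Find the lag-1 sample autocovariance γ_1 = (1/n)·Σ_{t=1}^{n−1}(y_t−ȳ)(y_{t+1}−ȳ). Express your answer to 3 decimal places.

-2.411

Mean ȳ = (1 − 1 − 1 + 0 + 0 − 4 + 4)/7 = -0.1429
Σ_{t=1}^{6}(y_t−ȳ)(y_{t+1}−ȳ) = -16.8776
γ_1 = -16.8776 / 7 = -2.411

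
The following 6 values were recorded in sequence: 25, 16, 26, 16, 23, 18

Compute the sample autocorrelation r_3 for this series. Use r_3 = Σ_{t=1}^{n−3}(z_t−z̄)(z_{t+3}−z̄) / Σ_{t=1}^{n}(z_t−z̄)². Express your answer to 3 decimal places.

-0.439

Mean z̄ = (25 + 16 + 26 + 16 + 23 + 18)/6 = 20.6667
Σ(z_t−z̄)(z_{t+3}−z̄) = (-20.2222) + (-10.8889) + (-14.2222) = -45.3333
Denominator Σ(z_t−z̄)² = 103.3333
r_3 = -45.3333 / 103.3333 = -0.439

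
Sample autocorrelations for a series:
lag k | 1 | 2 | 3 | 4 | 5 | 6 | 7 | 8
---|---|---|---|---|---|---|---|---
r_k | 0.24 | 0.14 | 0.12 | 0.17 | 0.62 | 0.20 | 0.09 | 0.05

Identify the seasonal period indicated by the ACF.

The largest autocorrelation is r_5 = 0.62; the remaining lags stay at or below 0.24. The elevated value at lag 1 (0.24), dropping to 0.14 at lag 2, reflects decaying short-term dependence rather than seasonality.
The dominant spike at lag 5 indicates a seasonal period of 5.

5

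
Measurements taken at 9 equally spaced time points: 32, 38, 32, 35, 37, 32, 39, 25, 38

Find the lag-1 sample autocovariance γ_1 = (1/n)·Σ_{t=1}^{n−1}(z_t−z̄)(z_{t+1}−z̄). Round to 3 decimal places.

Mean z̄ = (32 + 38 + 32 + 35 + 37 + 32 + 39 + 25 + 38)/9 = 34.2222
Σ_{t=1}^{8}(z_t−z̄)(z_{t+1}−z̄) = -112.0494
γ_1 = -112.0494 / 9 = -12.450

-12.450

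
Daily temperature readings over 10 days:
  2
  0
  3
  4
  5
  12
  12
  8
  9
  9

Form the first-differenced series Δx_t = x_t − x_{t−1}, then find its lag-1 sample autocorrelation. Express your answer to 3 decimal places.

First differences Δx: -2, 3, 1, 1, 7, 0, -4, 1, 0
Mean of differences = 0.7778
Numerator Σ(Δx_t−Δx̄)(Δx_{t+1}−Δx̄) = -6.6049
Denominator Σ(Δx_t−Δx̄)² = 75.5556
r_1(Δx) = -6.6049 / 75.5556 = -0.087

-0.087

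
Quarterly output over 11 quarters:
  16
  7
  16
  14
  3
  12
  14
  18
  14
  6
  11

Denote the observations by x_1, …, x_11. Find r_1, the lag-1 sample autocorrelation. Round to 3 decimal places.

Mean x̄ = (16 + 7 + 16 + 14 + 3 + 12 + 14 + 18 + 14 + 6 + 11)/11 = 11.9091
Numerator Σ_{t=1}^{10}(x_t−x̄)(x_{t+1}−x̄) = -32.3719
Denominator Σ(x_t−x̄)² = 222.9091
r_1 = -32.3719 / 222.9091 = -0.145

-0.145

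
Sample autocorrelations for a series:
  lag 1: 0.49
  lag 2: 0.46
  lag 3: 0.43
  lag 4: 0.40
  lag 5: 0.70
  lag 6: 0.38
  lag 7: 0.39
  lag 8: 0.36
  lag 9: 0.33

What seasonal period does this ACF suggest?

The largest autocorrelation is r_5 = 0.70; the remaining lags stay at or below 0.49. The elevated value at lag 1 (0.49), dropping to 0.46 at lag 2, reflects decaying short-term dependence rather than seasonality.
The dominant spike at lag 5 indicates a seasonal period of 5.

5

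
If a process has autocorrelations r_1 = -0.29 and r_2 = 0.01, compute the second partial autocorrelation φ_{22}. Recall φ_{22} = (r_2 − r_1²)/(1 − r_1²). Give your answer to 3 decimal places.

φ_{22} = (r_2 − r_1²) / (1 − r_1²)
r_1² = (-0.29)² = 0.0841
Numerator = 0.01 − 0.0841 = -0.0741; denominator = 1 − 0.0841 = 0.9159
φ_{22} = -0.0741 / 0.9159 = -0.081

-0.081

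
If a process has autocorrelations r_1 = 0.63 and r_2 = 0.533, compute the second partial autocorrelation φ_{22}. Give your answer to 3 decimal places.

0.226

φ_{22} = (r_2 − r_1²) / (1 − r_1²)
r_1² = (0.63)² = 0.3969
Numerator = 0.533 − 0.3969 = 0.1361; denominator = 1 − 0.3969 = 0.6031
φ_{22} = 0.1361 / 0.6031 = 0.226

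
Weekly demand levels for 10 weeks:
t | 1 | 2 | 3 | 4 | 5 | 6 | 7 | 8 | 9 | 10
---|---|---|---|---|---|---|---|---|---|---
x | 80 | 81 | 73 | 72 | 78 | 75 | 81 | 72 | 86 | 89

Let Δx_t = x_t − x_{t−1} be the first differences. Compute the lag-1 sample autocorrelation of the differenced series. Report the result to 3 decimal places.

First differences Δx: 1, -8, -1, 6, -3, 6, -9, 14, 3
Mean of differences = 1.0000
Numerator Σ(Δx_t−Δx̄)(Δx_{t+1}−Δx̄) = -186.0000
Denominator Σ(Δx_t−Δx̄)² = 424.0000
r_1(Δx) = -186.0000 / 424.0000 = -0.439

-0.439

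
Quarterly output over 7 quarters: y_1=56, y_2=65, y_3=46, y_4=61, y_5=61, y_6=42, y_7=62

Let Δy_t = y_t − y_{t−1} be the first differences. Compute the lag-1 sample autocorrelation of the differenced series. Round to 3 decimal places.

-0.572

First differences Δy: 9, -19, 15, 0, -19, 20
Mean of differences = 1.0000
Numerator Σ(Δy_t−Δȳ)(Δy_{t+1}−Δȳ) = -814.0000
Denominator Σ(Δy_t−Δȳ)² = 1422.0000
r_1(Δy) = -814.0000 / 1422.0000 = -0.572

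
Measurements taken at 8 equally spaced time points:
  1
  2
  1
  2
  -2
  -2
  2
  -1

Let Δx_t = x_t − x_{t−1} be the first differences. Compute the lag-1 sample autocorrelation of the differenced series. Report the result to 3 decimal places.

-0.416

First differences Δx: 1, -1, 1, -4, 0, 4, -3
Mean of differences = -0.2857
Numerator Σ(Δx_t−Δx̄)(Δx_{t+1}−Δx̄) = -18.0816
Denominator Σ(Δx_t−Δx̄)² = 43.4286
r_1(Δx) = -18.0816 / 43.4286 = -0.416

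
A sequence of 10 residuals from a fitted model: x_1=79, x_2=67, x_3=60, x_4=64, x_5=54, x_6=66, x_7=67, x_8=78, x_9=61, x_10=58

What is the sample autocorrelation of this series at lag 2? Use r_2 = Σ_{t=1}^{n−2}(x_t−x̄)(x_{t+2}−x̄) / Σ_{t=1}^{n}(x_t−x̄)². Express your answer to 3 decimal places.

Mean x̄ = (79 + 67 + 60 + 64 + 54 + 66 + 67 + 78 + 61 + 58)/10 = 65.4000
Numerator Σ_{t=1}^{8}(x_t−x̄)(x_{t+2}−x̄) = -125.9200
Denominator Σ(x_t−x̄)² = 584.4000
r_2 = -125.9200 / 584.4000 = -0.215

-0.215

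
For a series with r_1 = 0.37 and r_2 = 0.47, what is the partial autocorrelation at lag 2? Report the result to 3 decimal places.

φ_{22} = (r_2 − r_1²) / (1 − r_1²)
r_1² = (0.37)² = 0.1369
Numerator = 0.47 − 0.1369 = 0.3331; denominator = 1 − 0.1369 = 0.8631
φ_{22} = 0.3331 / 0.8631 = 0.386

0.386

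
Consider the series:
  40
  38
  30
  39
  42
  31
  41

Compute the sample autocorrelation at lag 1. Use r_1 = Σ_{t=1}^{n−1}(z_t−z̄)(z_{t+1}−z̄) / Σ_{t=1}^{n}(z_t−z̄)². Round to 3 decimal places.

Mean z̄ = (40 + 38 + 30 + 39 + 42 + 31 + 41)/7 = 37.2857
Σ(z_t−z̄)(z_{t+1}−z̄) = (1.9388) + (-5.2041) + (-12.4898) + (8.0816) + (-29.6327) + (-23.3469) = -60.6531
Denominator Σ(z_t−z̄)² = 139.4286
r_1 = -60.6531 / 139.4286 = -0.435

-0.435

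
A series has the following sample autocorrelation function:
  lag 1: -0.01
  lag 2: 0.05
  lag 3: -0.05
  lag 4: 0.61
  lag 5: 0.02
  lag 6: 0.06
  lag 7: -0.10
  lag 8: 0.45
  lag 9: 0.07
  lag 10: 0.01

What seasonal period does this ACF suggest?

The largest autocorrelation is r_4 = 0.61, with a weaker echo at lag 8 (0.45); the remaining lags stay at or below 0.07.
The dominant spike at lag 4 indicates a seasonal period of 4.

4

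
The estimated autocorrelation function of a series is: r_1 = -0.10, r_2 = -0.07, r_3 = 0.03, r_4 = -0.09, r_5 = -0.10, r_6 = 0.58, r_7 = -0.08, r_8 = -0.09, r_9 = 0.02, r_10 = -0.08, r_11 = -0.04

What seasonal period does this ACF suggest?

The largest autocorrelation is r_6 = 0.58; the remaining lags stay at or below 0.03.
The dominant spike at lag 6 indicates a seasonal period of 6.

6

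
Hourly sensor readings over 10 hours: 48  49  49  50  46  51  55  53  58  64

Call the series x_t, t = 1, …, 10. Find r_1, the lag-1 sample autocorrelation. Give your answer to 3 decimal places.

0.471

Mean x̄ = (48 + 49 + 49 + 50 + 46 + 51 + 55 + 53 + 58 + 64)/10 = 52.3000
Numerator Σ_{t=1}^{9}(x_t−x̄)(x_{t+1}−x̄) = 124.4100
Denominator Σ(x_t−x̄)² = 264.1000
r_1 = 124.4100 / 264.1000 = 0.471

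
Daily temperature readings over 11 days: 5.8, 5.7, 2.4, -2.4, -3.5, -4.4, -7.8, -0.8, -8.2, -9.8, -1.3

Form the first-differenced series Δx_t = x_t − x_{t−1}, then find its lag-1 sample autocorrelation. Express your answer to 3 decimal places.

First differences Δx: -0.1, -3.3, -4.8, -1.1, -0.9, -3.4, 7.0, -7.4, -1.6, 8.5
Mean of differences = -0.7100
Numerator Σ(Δx_t−Δx̄)(Δx_{t+1}−Δx̄) = -63.3691
Denominator Σ(Δx_t−Δx̄)² = 221.0490
r_1(Δx) = -63.3691 / 221.0490 = -0.287

-0.287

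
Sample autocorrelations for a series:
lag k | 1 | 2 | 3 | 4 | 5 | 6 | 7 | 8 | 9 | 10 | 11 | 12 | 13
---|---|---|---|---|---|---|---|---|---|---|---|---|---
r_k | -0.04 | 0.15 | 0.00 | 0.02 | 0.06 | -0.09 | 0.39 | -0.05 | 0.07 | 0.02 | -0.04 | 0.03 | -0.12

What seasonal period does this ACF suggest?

7

The largest autocorrelation is r_7 = 0.39; the remaining lags stay at or below 0.15.
The dominant spike at lag 7 indicates a seasonal period of 7.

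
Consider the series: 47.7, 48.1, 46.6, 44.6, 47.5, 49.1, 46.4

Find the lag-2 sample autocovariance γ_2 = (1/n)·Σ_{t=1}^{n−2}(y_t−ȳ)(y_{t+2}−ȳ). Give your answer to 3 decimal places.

Mean ȳ = (47.7 + 48.1 + 46.6 + 44.6 + 47.5 + 49.1 + 46.4)/7 = 47.1429
Deviations: 0.5571, 0.9571, -0.5429, -2.5429, 0.3571, 1.9571, -0.7429
Σ_{t=1}^{5}(y_t−ȳ)(y_{t+2}−ȳ) = -8.1722
γ_2 = -8.1722 / 7 = -1.167

-1.167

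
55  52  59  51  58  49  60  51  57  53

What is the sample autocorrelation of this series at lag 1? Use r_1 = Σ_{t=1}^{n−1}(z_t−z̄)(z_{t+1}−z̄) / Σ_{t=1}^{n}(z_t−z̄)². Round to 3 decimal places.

-0.919

Mean z̄ = (55 + 52 + 59 + 51 + 58 + 49 + 60 + 51 + 57 + 53)/10 = 54.5000
Numerator Σ_{t=1}^{9}(z_t−z̄)(z_{t+1}−z̄) = -121.7500
Denominator Σ(z_t−z̄)² = 132.5000
r_1 = -121.7500 / 132.5000 = -0.919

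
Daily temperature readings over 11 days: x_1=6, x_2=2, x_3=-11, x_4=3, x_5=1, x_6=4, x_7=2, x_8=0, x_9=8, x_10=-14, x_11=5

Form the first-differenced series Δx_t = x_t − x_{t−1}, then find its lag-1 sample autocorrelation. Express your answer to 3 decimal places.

First differences Δx: -4, -13, 14, -2, 3, -2, -2, 8, -22, 19
Mean of differences = -0.1000
Numerator Σ(Δx_t−Δx̄)(Δx_{t+1}−Δx̄) = -777.6100
Denominator Σ(Δx_t−Δx̄)² = 1310.9000
r_1(Δx) = -777.6100 / 1310.9000 = -0.593

-0.593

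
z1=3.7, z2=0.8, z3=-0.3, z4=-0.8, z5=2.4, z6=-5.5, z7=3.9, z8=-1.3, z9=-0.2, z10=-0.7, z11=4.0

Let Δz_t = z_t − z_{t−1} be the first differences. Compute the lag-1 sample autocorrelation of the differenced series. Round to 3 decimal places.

First differences Δz: -2.9, -1.1, -0.5, 3.2, -7.9, 9.4, -5.2, 1.1, -0.5, 4.7
Mean of differences = 0.0300
Numerator Σ(Δz_t−Δz̄)(Δz_{t+1}−Δz̄) = -154.8559
Denominator Σ(Δz_t−Δz̄)² = 221.4610
r_1(Δz) = -154.8559 / 221.4610 = -0.699

-0.699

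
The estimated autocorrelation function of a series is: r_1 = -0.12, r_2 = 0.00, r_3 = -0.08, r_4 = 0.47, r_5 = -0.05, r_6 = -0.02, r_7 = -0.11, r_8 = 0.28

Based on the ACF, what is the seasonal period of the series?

The largest autocorrelation is r_4 = 0.47, with a weaker echo at lag 8 (0.28); the remaining lags stay at or below 0.00.
The dominant spike at lag 4 indicates a seasonal period of 4.

4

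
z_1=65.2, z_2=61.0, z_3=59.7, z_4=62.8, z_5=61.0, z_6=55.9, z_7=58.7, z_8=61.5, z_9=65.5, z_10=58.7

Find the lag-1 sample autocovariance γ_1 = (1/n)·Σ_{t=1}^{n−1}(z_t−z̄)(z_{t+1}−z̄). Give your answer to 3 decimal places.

0.014

Mean z̄ = (65.2 + 61.0 + 59.7 + 62.8 + 61.0 + 55.9 + 58.7 + 61.5 + 65.5 + 58.7)/10 = 61.0000
Σ_{t=1}^{9}(z_t−z̄)(z_{t+1}−z̄) = 0.1400
γ_1 = 0.1400 / 10 = 0.014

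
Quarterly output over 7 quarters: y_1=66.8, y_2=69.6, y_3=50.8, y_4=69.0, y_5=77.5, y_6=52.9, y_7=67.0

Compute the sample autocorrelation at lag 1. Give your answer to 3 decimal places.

-0.438

Mean ȳ = (66.8 + 69.6 + 50.8 + 69.0 + 77.5 + 52.9 + 67.0)/7 = 64.8000
Deviations from mean: 2.0000, 4.8000, -14.0000, 4.2000, 12.7000, -11.9000, 2.2000
Σ(y_t−ȳ)(y_{t+1}−ȳ) = (9.6000) + (-67.2000) + (-58.8000) + (53.3400) + (-151.1300) + (-26.1800) = -240.3700
Denominator Σ(y_t−ȳ)² = 548.4200
r_1 = -240.3700 / 548.4200 = -0.438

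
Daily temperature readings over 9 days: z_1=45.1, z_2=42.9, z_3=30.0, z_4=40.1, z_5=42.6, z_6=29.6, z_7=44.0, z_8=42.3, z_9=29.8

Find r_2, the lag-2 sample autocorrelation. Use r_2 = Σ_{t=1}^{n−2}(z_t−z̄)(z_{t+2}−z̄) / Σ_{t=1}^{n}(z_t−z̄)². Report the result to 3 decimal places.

Mean z̄ = (45.1 + 42.9 + 30.0 + 40.1 + 42.6 + 29.6 + 44.0 + 42.3 + 29.8)/9 = 38.4889
Σ(z_t−z̄)(z_{t+2}−z̄) = (-56.1210) + (7.1068) + (-34.8988) + (-14.3210) + (22.6568) + (-33.8765) + (-47.8854) = -157.3391
Denominator Σ(z_t−z̄)² = 354.1289
r_2 = -157.3391 / 354.1289 = -0.444

-0.444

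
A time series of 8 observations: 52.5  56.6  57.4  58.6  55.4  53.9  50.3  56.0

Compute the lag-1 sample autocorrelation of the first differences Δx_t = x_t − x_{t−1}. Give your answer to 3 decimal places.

First differences Δx: 4.1, 0.8, 1.2, -3.2, -1.5, -3.6, 5.7
Mean of differences = 0.5000
Numerator Σ(Δx_t−Δx̄)(Δx_{t+1}−Δx̄) = -7.0200
Denominator Σ(Δx_t−Δx̄)² = 75.0800
r_1(Δx) = -7.0200 / 75.0800 = -0.094

-0.094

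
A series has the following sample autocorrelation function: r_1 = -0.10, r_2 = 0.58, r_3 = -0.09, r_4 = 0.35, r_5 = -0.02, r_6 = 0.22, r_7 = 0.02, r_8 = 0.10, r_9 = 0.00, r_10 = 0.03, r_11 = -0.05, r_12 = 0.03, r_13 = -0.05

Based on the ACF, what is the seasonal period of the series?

The largest autocorrelation is r_2 = 0.58, with weaker echoes at lags 4 (0.35) and 6 (0.22); the remaining lags stay at or below 0.10.
The dominant spike at lag 2 indicates a seasonal period of 2.

2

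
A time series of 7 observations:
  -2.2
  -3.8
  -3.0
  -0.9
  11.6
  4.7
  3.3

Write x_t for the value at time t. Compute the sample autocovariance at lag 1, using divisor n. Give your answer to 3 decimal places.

Mean x̄ = (-2.2 − 3.8 − 3.0 − 0.9 + 11.6 + 4.7 + 3.3)/7 = 1.3857
Deviations: -3.5857, -5.1857, -4.3857, -2.2857, 10.2143, 3.3143, 1.9143
Σ_{t=1}^{6}(x_t−x̄)(x_{t+1}−x̄) = 68.2127
γ_1 = 68.2127 / 7 = 9.745

9.745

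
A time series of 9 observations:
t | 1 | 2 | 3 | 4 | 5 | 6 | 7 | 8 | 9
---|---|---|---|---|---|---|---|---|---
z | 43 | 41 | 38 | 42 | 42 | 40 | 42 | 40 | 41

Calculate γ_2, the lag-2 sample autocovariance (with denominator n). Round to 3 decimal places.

-0.889

Mean z̄ = (43 + 41 + 38 + 42 + 42 + 40 + 42 + 40 + 41)/9 = 41.0000
Σ_{t=1}^{7}(z_t−z̄)(z_{t+2}−z̄) = -8.0000
γ_2 = -8.0000 / 9 = -0.889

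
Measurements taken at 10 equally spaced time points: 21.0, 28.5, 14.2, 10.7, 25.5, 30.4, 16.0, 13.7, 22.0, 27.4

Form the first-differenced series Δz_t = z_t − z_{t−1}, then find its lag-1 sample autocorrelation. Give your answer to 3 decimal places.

First differences Δz: 7.5, -14.3, -3.5, 14.8, 4.9, -14.4, -2.3, 8.3, 5.4
Mean of differences = 0.7111
Numerator Σ(Δz_t−Δz̄)(Δz_{t+1}−Δz̄) = -44.0735
Denominator Σ(Δz_t−Δz̄)² = 822.1889
r_1(Δz) = -44.0735 / 822.1889 = -0.054

-0.054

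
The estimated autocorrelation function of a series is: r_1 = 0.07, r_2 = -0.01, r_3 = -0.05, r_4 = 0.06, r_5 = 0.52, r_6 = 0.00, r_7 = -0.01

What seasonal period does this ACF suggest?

The largest autocorrelation is r_5 = 0.52; the remaining lags stay at or below 0.07.
The dominant spike at lag 5 indicates a seasonal period of 5.

5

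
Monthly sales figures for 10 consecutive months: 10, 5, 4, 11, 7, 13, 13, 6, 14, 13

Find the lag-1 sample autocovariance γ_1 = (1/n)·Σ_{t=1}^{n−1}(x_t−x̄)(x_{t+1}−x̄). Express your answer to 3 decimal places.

Mean x̄ = (10 + 5 + 4 + 11 + 7 + 13 + 13 + 6 + 14 + 13)/10 = 9.6000
Σ_{t=1}^{9}(x_t−x̄)(x_{t+1}−x̄) = 2.0400
γ_1 = 2.0400 / 10 = 0.204

0.204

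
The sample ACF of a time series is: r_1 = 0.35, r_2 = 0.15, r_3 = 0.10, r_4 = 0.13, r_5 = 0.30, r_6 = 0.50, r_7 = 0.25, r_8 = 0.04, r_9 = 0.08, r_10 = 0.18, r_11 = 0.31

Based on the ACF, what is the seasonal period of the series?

The largest autocorrelation is r_6 = 0.50; the remaining lags stay at or below 0.35. The elevated value at lag 1 (0.35), dropping to 0.15 at lag 2, reflects decaying short-term dependence rather than seasonality.
The dominant spike at lag 6 indicates a seasonal period of 6.

6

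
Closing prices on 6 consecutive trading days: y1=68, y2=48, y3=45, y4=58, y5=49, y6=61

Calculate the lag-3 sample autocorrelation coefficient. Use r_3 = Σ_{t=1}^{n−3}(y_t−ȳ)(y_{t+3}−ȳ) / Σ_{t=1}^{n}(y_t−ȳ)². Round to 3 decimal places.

0.052

Mean ȳ = (68 + 48 + 45 + 58 + 49 + 61)/6 = 54.8333
Σ(y_t−ȳ)(y_{t+3}−ȳ) = (41.6944) + (39.8611) + (-60.6389) = 20.9167
Denominator Σ(y_t−ȳ)² = 398.8333
r_3 = 20.9167 / 398.8333 = 0.052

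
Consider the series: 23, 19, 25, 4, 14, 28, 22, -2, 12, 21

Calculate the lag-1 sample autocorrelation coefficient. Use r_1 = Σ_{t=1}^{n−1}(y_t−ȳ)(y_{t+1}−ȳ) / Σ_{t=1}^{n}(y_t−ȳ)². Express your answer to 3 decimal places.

Mean ȳ = (23 + 19 + 25 + 4 + 14 + 28 + 22 − 2 + 12 + 21)/10 = 16.6000
Numerator Σ_{t=1}^{9}(y_t−ȳ)(y_{t+1}−ȳ) = -40.7600
Denominator Σ(y_t−ȳ)² = 828.4000
r_1 = -40.7600 / 828.4000 = -0.049

-0.049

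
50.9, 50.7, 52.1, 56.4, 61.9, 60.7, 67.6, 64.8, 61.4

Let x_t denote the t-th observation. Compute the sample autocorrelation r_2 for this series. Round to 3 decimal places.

0.353

Mean x̄ = (50.9 + 50.7 + 52.1 + 56.4 + 61.9 + 60.7 + 67.6 + 64.8 + 61.4)/9 = 58.5000
Σ(x_t−x̄)(x_{t+2}−x̄) = (48.6400) + (16.3800) + (-21.7600) + (-4.6200) + (30.9400) + (13.8600) + (26.3900) = 109.8300
Denominator Σ(x_t−x̄)² = 311.2800
r_2 = 109.8300 / 311.2800 = 0.353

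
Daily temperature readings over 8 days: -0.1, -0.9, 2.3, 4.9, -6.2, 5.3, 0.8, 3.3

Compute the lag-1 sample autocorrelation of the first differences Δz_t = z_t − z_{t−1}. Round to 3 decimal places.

First differences Δz: -0.8, 3.2, 2.6, -11.1, 11.5, -4.5, 2.5
Mean of differences = 0.4857
Numerator Σ(Δz_t−Δz̄)(Δz_{t+1}−Δz̄) = -214.8116
Denominator Σ(Δz_t−Δz̄)² = 297.9486
r_1(Δz) = -214.8116 / 297.9486 = -0.721

-0.721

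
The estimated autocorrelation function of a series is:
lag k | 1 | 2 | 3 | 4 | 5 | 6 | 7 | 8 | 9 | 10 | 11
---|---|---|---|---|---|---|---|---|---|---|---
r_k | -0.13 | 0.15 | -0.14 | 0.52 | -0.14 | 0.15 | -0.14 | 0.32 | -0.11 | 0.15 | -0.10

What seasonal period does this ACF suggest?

The largest autocorrelation is r_4 = 0.52, with a weaker echo at lag 8 (0.32); the remaining lags stay at or below 0.15.
The dominant spike at lag 4 indicates a seasonal period of 4.

4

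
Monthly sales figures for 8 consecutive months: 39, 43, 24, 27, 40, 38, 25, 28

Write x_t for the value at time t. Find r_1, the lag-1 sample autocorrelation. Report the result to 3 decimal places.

0.041

Mean x̄ = (39 + 43 + 24 + 27 + 40 + 38 + 25 + 28)/8 = 33.0000
Numerator Σ_{t=1}^{7}(x_t−x̄)(x_{t+1}−x̄) = 17.0000
Denominator Σ(x_t−x̄)² = 416.0000
r_1 = 17.0000 / 416.0000 = 0.041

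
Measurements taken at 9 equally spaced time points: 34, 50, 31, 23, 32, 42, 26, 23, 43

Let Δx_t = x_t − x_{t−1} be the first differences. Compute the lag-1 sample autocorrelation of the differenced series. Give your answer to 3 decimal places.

-0.183

First differences Δx: 16, -19, -8, 9, 10, -16, -3, 20
Mean of differences = 1.1250
Numerator Σ(Δx_t−Δx̄)(Δx_{t+1}−Δx̄) = -276.8906
Denominator Σ(Δx_t−Δx̄)² = 1516.8750
r_1(Δx) = -276.8906 / 1516.8750 = -0.183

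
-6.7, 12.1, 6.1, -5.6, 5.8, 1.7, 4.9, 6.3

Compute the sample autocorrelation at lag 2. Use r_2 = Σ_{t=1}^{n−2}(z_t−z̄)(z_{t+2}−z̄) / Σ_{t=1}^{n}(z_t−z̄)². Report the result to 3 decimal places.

-0.306

Mean z̄ = (-6.7 + 12.1 + 6.1 − 5.6 + 5.8 + 1.7 + 4.9 + 6.3)/8 = 3.0750
Σ(z_t−z̄)(z_{t+2}−z̄) = (-29.5694) + (-78.2919) + (8.2431) + (11.9281) + (4.9731) + (-4.4344) = -87.1513
Denominator Σ(z_t−z̄)² = 284.4550
r_2 = -87.1513 / 284.4550 = -0.306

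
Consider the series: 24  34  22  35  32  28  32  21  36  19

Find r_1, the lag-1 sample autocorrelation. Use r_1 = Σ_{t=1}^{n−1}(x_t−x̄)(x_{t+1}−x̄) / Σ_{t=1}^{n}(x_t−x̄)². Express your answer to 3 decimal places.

-0.649

Mean x̄ = (24 + 34 + 22 + 35 + 32 + 28 + 32 + 21 + 36 + 19)/10 = 28.3000
Numerator Σ_{t=1}^{9}(x_t−x̄)(x_{t+1}−x̄) = -234.8900
Denominator Σ(x_t−x̄)² = 362.1000
r_1 = -234.8900 / 362.1000 = -0.649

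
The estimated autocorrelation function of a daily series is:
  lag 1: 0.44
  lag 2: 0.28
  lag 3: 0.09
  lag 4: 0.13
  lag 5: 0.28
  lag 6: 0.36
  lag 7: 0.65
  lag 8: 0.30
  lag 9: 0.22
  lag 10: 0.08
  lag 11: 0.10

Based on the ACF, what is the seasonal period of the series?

7

The largest autocorrelation is r_7 = 0.65; the remaining lags stay at or below 0.44. The elevated value at lag 1 (0.44), dropping to 0.28 at lag 2, reflects decaying short-term dependence rather than seasonality.
The dominant spike at lag 7 indicates a seasonal period of 7.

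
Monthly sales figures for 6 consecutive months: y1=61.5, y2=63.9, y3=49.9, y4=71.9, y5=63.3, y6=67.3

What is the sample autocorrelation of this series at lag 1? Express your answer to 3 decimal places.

-0.462

Mean ȳ = (61.5 + 63.9 + 49.9 + 71.9 + 63.3 + 67.3)/6 = 62.9667
Numerator Σ_{t=1}^{5}(y_t−ȳ)(y_{t+1}−ȳ) = -125.8711
Denominator Σ(y_t−ȳ)² = 272.4533
r_1 = -125.8711 / 272.4533 = -0.462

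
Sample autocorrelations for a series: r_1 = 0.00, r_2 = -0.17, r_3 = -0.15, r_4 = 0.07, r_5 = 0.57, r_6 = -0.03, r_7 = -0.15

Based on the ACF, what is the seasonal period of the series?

5

The largest autocorrelation is r_5 = 0.57; the remaining lags stay at or below 0.07.
The dominant spike at lag 5 indicates a seasonal period of 5.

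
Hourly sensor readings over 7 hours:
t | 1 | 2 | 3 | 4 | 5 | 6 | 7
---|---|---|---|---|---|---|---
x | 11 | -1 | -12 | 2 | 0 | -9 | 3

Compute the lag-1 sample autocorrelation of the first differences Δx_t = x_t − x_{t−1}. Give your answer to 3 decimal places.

-0.224

First differences Δx: -12, -11, 14, -2, -9, 12
Mean of differences = -1.3333
Numerator Σ(Δx_t−Δx̄)(Δx_{t+1}−Δx̄) = -152.4444
Denominator Σ(Δx_t−Δx̄)² = 679.3333
r_1(Δx) = -152.4444 / 679.3333 = -0.224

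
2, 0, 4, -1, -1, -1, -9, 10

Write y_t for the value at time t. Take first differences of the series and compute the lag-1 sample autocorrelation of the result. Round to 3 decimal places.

-0.371

First differences Δy: -2, 4, -5, 0, 0, -8, 19
Mean of differences = 1.1429
Numerator Σ(Δy_t−Δȳ)(Δy_{t+1}−Δȳ) = -171.0204
Denominator Σ(Δy_t−Δȳ)² = 460.8571
r_1(Δy) = -171.0204 / 460.8571 = -0.371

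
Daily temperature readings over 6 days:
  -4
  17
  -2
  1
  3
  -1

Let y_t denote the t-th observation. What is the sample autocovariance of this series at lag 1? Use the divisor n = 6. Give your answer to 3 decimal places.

Mean ȳ = (-4 + 17 − 2 + 1 + 3 − 1)/6 = 2.3333
Deviations: -6.3333, 14.6667, -4.3333, -1.3333, 0.6667, -3.3333
Σ_{t=1}^{5}(y_t−ȳ)(y_{t+1}−ȳ) = -153.7778
γ_1 = -153.7778 / 6 = -25.630

-25.630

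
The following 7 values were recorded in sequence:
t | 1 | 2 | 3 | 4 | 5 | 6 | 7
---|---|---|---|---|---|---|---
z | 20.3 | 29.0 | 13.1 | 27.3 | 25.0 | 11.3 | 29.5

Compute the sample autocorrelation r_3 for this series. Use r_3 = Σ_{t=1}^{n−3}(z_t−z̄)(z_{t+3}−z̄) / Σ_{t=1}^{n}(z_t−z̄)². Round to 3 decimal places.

Mean z̄ = (20.3 + 29.0 + 13.1 + 27.3 + 25.0 + 11.3 + 29.5)/7 = 22.2143
Deviations from mean: -1.9143, 6.7857, -9.1143, 5.0857, 2.7857, -10.9143, 7.2857
Σ(z_t−z̄)(z_{t+3}−z̄) = (-9.7355) + (18.9031) + (99.4759) + (37.0531) = 145.6965
Denominator Σ(z_t−z̄)² = 338.6086
r_3 = 145.6965 / 338.6086 = 0.430

0.430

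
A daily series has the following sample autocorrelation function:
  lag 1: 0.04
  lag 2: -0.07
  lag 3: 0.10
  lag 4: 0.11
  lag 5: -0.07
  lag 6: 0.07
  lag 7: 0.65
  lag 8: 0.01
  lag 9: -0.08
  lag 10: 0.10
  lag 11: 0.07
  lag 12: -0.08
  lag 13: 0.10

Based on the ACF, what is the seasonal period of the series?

The largest autocorrelation is r_7 = 0.65; the remaining lags stay at or below 0.11.
The dominant spike at lag 7 indicates a seasonal period of 7.

7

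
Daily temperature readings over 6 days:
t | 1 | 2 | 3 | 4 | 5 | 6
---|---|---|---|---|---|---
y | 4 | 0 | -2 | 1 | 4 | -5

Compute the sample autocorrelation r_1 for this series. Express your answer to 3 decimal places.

-0.312

Mean ȳ = (4 + 0 − 2 + 1 + 4 − 5)/6 = 0.3333
Numerator Σ_{t=1}^{5}(y_t−ȳ)(y_{t+1}−ȳ) = -19.1111
Denominator Σ(y_t−ȳ)² = 61.3333
r_1 = -19.1111 / 61.3333 = -0.312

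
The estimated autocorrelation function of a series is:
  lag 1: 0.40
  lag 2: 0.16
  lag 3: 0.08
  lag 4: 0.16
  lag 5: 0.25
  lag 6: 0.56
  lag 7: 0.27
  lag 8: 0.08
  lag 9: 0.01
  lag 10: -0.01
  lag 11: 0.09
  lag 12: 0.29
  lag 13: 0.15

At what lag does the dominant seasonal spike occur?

The largest autocorrelation is r_6 = 0.56; the remaining lags stay at or below 0.40. The elevated value at lag 1 (0.40), dropping to 0.16 at lag 2, reflects decaying short-term dependence rather than seasonality.
The dominant spike at lag 6 indicates a seasonal period of 6.

6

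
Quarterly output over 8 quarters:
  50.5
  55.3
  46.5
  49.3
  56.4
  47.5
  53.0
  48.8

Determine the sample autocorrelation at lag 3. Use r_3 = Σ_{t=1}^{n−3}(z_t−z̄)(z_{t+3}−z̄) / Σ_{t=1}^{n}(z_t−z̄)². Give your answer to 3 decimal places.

Mean z̄ = (50.5 + 55.3 + 46.5 + 49.3 + 56.4 + 47.5 + 53.0 + 48.8)/8 = 50.9125
Deviations from mean: -0.4125, 4.3875, -4.4125, -1.6125, 5.4875, -3.4125, 2.0875, -2.1125
Numerator Σ_{t=1}^{5}(z_t−z̄)(z_{t+3}−z̄) = 24.8408
Denominator Σ(z_t−z̄)² = 92.0688
r_3 = 24.8408 / 92.0688 = 0.270

0.270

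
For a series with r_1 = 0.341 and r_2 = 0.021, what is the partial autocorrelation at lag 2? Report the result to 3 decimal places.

-0.108

φ_{22} = (r_2 − r_1²) / (1 − r_1²)
r_1² = (0.341)² = 0.116281
Numerator = 0.021 − 0.1163 = -0.0953; denominator = 1 − 0.1163 = 0.8837
φ_{22} = -0.0953 / 0.8837 = -0.108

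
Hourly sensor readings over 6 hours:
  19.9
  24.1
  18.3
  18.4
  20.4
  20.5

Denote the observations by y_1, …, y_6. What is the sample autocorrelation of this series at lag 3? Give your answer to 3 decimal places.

Mean ȳ = (19.9 + 24.1 + 18.3 + 18.4 + 20.4 + 20.5)/6 = 20.2667
Deviations from mean: -0.3667, 3.8333, -1.9667, -1.8667, 0.1333, 0.2333
Numerator Σ_{t=1}^{3}(y_t−ȳ)(y_{t+3}−ȳ) = 0.7367
Denominator Σ(y_t−ȳ)² = 22.2533
r_3 = 0.7367 / 22.2533 = 0.033

0.033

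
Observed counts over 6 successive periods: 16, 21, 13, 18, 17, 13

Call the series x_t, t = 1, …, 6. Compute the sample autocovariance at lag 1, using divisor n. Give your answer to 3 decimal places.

Mean x̄ = (16 + 21 + 13 + 18 + 17 + 13)/6 = 16.3333
Σ_{t=1}^{5}(x_t−x̄)(x_{t+1}−x̄) = -23.7778
γ_1 = -23.7778 / 6 = -3.963

-3.963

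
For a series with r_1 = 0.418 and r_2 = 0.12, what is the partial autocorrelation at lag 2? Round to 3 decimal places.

φ_{22} = (r_2 − r_1²) / (1 − r_1²)
r_1² = (0.418)² = 0.174724
Numerator = 0.12 − 0.1747 = -0.0547; denominator = 1 − 0.1747 = 0.8253
φ_{22} = -0.0547 / 0.8253 = -0.066

-0.066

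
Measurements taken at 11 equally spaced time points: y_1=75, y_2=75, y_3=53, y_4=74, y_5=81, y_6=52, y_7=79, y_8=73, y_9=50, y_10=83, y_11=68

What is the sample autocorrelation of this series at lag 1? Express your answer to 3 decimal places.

Mean ȳ = (75 + 75 + 53 + 74 + 81 + 52 + 79 + 73 + 50 + 83 + 68)/11 = 69.3636
Numerator Σ_{t=1}^{10}(y_t−ȳ)(y_{t+1}−ȳ) = -769.7686
Denominator Σ(y_t−ȳ)² = 1458.5455
r_1 = -769.7686 / 1458.5455 = -0.528

-0.528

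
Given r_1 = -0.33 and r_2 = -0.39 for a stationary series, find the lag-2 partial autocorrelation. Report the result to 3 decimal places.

-0.560

φ_{22} = (r_2 − r_1²) / (1 − r_1²)
r_1² = (-0.33)² = 0.1089
Numerator = -0.39 − 0.1089 = -0.4989; denominator = 1 − 0.1089 = 0.8911
φ_{22} = -0.4989 / 0.8911 = -0.560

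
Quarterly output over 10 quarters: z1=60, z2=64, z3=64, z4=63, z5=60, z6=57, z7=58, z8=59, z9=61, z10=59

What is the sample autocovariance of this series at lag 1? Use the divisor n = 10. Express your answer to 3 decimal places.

Mean z̄ = (60 + 64 + 64 + 63 + 60 + 57 + 58 + 59 + 61 + 59)/10 = 60.5000
Σ_{t=1}^{9}(z_t−z̄)(z_{t+1}−z̄) = 30.7500
γ_1 = 30.7500 / 10 = 3.075

3.075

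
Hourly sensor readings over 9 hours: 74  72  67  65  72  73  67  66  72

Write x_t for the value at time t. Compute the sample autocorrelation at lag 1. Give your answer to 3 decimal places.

0.065

Mean x̄ = (74 + 72 + 67 + 65 + 72 + 73 + 67 + 66 + 72)/9 = 69.7778
Numerator Σ_{t=1}^{8}(x_t−x̄)(x_{t+1}−x̄) = 6.1728
Denominator Σ(x_t−x̄)² = 95.5556
r_1 = 6.1728 / 95.5556 = 0.065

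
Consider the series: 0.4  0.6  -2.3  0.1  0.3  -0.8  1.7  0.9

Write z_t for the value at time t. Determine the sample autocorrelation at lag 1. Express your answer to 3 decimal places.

Mean z̄ = (0.4 + 0.6 − 2.3 + 0.1 + 0.3 − 0.8 + 1.7 + 0.9)/8 = 0.1125
Deviations from mean: 0.2875, 0.4875, -2.4125, -0.0125, 0.1875, -0.9125, 1.5875, 0.7875
Numerator Σ_{t=1}^{7}(z_t−z̄)(z_{t+1}−z̄) = -1.3777
Denominator Σ(z_t−z̄)² = 10.1488
r_1 = -1.3777 / 10.1488 = -0.136

-0.136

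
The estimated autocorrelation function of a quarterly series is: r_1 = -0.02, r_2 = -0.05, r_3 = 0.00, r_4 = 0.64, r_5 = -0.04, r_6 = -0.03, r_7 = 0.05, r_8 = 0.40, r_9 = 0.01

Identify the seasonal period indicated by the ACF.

4

The largest autocorrelation is r_4 = 0.64, with a weaker echo at lag 8 (0.40); the remaining lags stay at or below 0.05.
The dominant spike at lag 4 indicates a seasonal period of 4.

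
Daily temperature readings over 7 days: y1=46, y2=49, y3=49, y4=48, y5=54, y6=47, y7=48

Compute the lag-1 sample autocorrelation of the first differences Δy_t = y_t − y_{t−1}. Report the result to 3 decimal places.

-0.571

First differences Δy: 3, 0, -1, 6, -7, 1
Mean of differences = 0.3333
Numerator Σ(Δy_t−Δȳ)(Δy_{t+1}−Δȳ) = -54.4444
Denominator Σ(Δy_t−Δȳ)² = 95.3333
r_1(Δy) = -54.4444 / 95.3333 = -0.571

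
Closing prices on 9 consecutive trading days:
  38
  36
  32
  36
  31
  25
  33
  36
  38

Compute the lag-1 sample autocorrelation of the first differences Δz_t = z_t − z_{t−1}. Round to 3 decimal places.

First differences Δz: -2, -4, 4, -5, -6, 8, 3, 2
Mean of differences = 0.0000
Numerator Σ(Δz_t−Δz̄)(Δz_{t+1}−Δz̄) = -16.0000
Denominator Σ(Δz_t−Δz̄)² = 174.0000
r_1(Δz) = -16.0000 / 174.0000 = -0.092

-0.092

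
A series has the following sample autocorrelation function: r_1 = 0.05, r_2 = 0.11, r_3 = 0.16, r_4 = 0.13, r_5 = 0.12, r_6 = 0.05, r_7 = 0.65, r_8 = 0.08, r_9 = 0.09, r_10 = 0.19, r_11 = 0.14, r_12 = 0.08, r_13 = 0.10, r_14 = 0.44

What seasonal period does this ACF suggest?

The largest autocorrelation is r_7 = 0.65, with a weaker echo at lag 14 (0.44); the remaining lags stay at or below 0.19.
The dominant spike at lag 7 indicates a seasonal period of 7.

7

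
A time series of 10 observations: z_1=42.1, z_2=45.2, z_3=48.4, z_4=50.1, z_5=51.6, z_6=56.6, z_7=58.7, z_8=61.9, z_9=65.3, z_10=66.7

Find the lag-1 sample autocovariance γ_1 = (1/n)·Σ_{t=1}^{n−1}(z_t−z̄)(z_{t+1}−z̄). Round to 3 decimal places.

Mean z̄ = (42.1 + 45.2 + 48.4 + 50.1 + 51.6 + 56.6 + 58.7 + 61.9 + 65.3 + 66.7)/10 = 54.6600
Σ_{t=1}^{9}(z_t−z̄)(z_{t+1}−z̄) = 456.8264
γ_1 = 456.8264 / 10 = 45.683

45.683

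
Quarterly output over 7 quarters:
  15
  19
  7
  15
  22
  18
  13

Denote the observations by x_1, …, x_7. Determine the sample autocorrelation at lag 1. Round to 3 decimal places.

Mean x̄ = (15 + 19 + 7 + 15 + 22 + 18 + 13)/7 = 15.5714
Deviations from mean: -0.5714, 3.4286, -8.5714, -0.5714, 6.4286, 2.4286, -2.5714
Σ(x_t−x̄)(x_{t+1}−x̄) = (-1.9592) + (-29.3878) + (4.8980) + (-3.6735) + (15.6122) + (-6.2449) = -20.7551
Denominator Σ(x_t−x̄)² = 139.7143
r_1 = -20.7551 / 139.7143 = -0.149

-0.149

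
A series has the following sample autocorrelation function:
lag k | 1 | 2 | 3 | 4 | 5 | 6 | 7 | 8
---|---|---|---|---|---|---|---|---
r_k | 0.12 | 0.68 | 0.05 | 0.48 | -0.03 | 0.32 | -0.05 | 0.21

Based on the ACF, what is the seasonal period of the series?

The largest autocorrelation is r_2 = 0.68, with weaker echoes at lags 4 (0.48), 6 (0.32) and 8 (0.21); the remaining lags stay at or below 0.12.
The dominant spike at lag 2 indicates a seasonal period of 2.

2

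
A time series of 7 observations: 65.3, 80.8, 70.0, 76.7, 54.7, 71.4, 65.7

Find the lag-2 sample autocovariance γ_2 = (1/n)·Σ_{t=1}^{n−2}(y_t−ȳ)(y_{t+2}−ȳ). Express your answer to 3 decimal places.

19.958

Mean ȳ = (65.3 + 80.8 + 70.0 + 76.7 + 54.7 + 71.4 + 65.7)/7 = 69.2286
Σ_{t=1}^{5}(y_t−ȳ)(y_{t+2}−ȳ) = 139.7055
γ_2 = 139.7055 / 7 = 19.958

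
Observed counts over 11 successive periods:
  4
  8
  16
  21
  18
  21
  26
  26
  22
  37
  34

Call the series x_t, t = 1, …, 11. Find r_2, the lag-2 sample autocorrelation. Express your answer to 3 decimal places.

Mean x̄ = (4 + 8 + 16 + 21 + 18 + 21 + 26 + 26 + 22 + 37 + 34)/11 = 21.1818
Numerator Σ_{t=1}^{9}(x_t−x̄)(x_{t+2}−x̄) = 182.3884
Denominator Σ(x_t−x̄)² = 967.6364
r_2 = 182.3884 / 967.6364 = 0.188

0.188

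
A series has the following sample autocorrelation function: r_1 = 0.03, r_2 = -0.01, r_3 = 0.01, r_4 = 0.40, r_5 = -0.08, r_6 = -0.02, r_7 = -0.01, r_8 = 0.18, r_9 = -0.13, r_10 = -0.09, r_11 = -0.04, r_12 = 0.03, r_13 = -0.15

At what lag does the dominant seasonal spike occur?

4

The largest autocorrelation is r_4 = 0.40, with a weaker echo at lag 8 (0.18); the remaining lags stay at or below 0.03.
The dominant spike at lag 4 indicates a seasonal period of 4.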